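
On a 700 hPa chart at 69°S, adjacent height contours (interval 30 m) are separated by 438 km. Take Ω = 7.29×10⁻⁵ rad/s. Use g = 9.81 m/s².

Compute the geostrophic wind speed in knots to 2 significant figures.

9.6 knots

Coriolis parameter at 69°S:
f = 2Ω sin φ = 2 × 7.29×10⁻⁵ × sin 69° = 1.36×10⁻⁴ s⁻¹
Height gradient: |∂Z/∂n| = 30 m / 438000 m = 6.85×10⁻⁵
On a pressure surface, geostrophic balance gives V_g = (g/f)|∂Z/∂n|:
V_g = 9.81 × 6.85×10⁻⁵ / 1.36×10⁻⁴ = 4.94 m/s
Converting: 4.94 m/s × 1.944 = 9.6 knots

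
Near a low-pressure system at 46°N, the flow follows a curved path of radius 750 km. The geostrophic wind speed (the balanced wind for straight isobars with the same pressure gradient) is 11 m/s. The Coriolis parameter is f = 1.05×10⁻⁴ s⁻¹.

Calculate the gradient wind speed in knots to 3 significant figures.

19.0 knots

Around a low, centrifugal force acts outward with Coriolis, so pressure-gradient force balances both:
(1/ρ)|∂P/∂n| = fV + V²/R  →  V² + fR·V − fR·V_g = 0
With fR = 1.05×10⁻⁴ × 750×10³ m = 78.8 m/s:
V = [−fR + √((fR)² + 4 fR V_g)]/2 = [−78.8 + √(78.8² + 4×78.8×11)]/2 = 9.78 m/s
Subgeostrophic (V < V_g = 11 m/s), as expected around a low.
Converting: 9.78 m/s × 1.944 = 19.0 knots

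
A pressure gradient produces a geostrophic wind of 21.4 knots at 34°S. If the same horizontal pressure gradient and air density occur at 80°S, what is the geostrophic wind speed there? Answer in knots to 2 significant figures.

12 knots

With the same pressure gradient and density, V_g ∝ 1/f ∝ 1/sin φ.
V₂ = V₁ · sin φ₁ / sin φ₂ = 21.4 × sin 34° / sin 80°
V₂ = 21.4 × 0.5592/0.9848 = 12 knots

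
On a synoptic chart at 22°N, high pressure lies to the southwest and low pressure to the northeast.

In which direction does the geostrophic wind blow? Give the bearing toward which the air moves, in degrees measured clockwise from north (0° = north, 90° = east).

The pressure-gradient force points toward the northeast (bearing 045°).
Geostrophic balance: in the Northern Hemisphere the Coriolis force deflects motion to the right, so the geostrophic wind blows 90° to the right of the pressure-gradient force (low pressure on the left).
Rotating 045° by 90° clockwise gives 135° — the wind blows toward the southeast.

135°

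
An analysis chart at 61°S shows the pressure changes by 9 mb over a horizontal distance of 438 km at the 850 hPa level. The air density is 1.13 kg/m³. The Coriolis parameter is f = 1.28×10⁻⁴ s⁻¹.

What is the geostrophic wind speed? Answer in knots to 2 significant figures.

Pressure gradient: |∂P/∂n| = 900 Pa / 438000 m = 2.05×10⁻³ Pa/m
Geostrophic balance (pressure-gradient force = Coriolis force):
V_g = (1/(fρ)) |∂P/∂n| = 2.05×10⁻³ / (1.28×10⁻⁴ × 1.13) = 14.2 m/s
Converting: 14.2 m/s × 1.944 = 28 knots

28 knots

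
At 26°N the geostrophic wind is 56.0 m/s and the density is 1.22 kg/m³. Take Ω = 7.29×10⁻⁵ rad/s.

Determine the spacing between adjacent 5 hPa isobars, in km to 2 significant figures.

110 km

Coriolis parameter at 26°N:
f = 2Ω sin φ = 2 × 7.29×10⁻⁵ × sin 26° = 6.39×10⁻⁵ s⁻¹
Geostrophic balance rearranged: |∂P/∂n| = f ρ V_g
|∂P/∂n| = 6.39×10⁻⁵ × 1.22 × 56.0 = 4.37×10⁻³ Pa/m
Isobar spacing: Δn = ΔP/|∂P/∂n| = 500 Pa / 4.37×10⁻³ Pa/m = 114505 m ≈ 110 km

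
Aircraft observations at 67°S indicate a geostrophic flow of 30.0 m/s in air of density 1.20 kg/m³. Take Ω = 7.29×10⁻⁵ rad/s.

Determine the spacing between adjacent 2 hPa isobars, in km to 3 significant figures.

41.4 km

Coriolis parameter at 67°S:
f = 2Ω sin φ = 2 × 7.29×10⁻⁵ × sin 67° = 1.34×10⁻⁴ s⁻¹
Geostrophic balance rearranged: |∂P/∂n| = f ρ V_g
|∂P/∂n| = 1.34×10⁻⁴ × 1.20 × 30.0 = 4.83×10⁻³ Pa/m
Isobar spacing: Δn = ΔP/|∂P/∂n| = 200 Pa / 4.83×10⁻³ Pa/m = 41395 m ≈ 41.4 km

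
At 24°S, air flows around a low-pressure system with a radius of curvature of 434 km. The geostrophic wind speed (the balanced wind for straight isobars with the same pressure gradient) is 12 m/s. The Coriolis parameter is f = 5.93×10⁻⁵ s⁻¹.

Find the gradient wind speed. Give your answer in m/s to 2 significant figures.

8.9 m/s

Around a low, centrifugal force acts outward with Coriolis, so pressure-gradient force balances both:
(1/ρ)|∂P/∂n| = fV + V²/R  →  V² + fR·V − fR·V_g = 0
With fR = 5.93×10⁻⁵ × 434×10³ m = 25.7 m/s:
V = [−fR + √((fR)² + 4 fR V_g)]/2 = [−25.7 + √(25.7² + 4×25.7×12)]/2 = 8.91 m/s
Subgeostrophic (V < V_g = 12 m/s), as expected around a low.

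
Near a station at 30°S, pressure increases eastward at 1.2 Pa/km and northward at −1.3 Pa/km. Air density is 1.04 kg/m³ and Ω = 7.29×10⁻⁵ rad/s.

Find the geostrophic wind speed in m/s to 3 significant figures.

Coriolis parameter at 30°S:
f = 2Ω sin φ = 2 × 7.29×10⁻⁵ × sin 30° = 7.29×10⁻⁵ s⁻¹
In the Southern Hemisphere f is negative: f = −7.29×10⁻⁵ s⁻¹.
Component geostrophic relations (x east, y north):
u_g = −(1/(fρ)) ∂P/∂y,  v_g = (1/(fρ)) ∂P/∂x
u_g = −(−1.3×10⁻³)/(−7.29×10⁻⁵ × 1.04) = −17.1 m/s;  v_g = (1.2×10⁻³)/(−7.29×10⁻⁵ × 1.04) = −15.8 m/s
|V_g| = √(u_g² + v_g²) = 23.3 m/s

23.3 m/s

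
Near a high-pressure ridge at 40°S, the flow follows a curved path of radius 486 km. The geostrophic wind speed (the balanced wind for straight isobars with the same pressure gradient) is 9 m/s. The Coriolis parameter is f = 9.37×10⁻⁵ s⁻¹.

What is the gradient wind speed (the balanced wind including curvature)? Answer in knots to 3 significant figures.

24.0 knots

Around a high, pressure-gradient force acts outward with centrifugal, so Coriolis balances both:
fV = (1/ρ)|∂P/∂n| + V²/R  →  V² − fR·V + fR·V_g = 0
With fR = 9.37×10⁻⁵ × 486×10³ m = 45.5 m/s:
V = [fR − √((fR)² − 4 fR V_g)]/2 = [45.5 − √(45.5² − 4×45.5×9)]/2 = 12.3 m/s
Supergeostrophic (V > V_g = 9 m/s), as expected around a high.
Converting: 12.3 m/s × 1.944 = 24.0 knots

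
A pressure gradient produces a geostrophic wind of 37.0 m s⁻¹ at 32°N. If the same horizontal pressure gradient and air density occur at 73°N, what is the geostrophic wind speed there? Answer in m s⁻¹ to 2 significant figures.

21 m s⁻¹

With the same pressure gradient and density, V_g ∝ 1/f ∝ 1/sin φ.
V₂ = V₁ · sin φ₁ / sin φ₂ = 37.0 × sin 32° / sin 73°
V₂ = 37.0 × 0.5299/0.9563 = 21 m s⁻¹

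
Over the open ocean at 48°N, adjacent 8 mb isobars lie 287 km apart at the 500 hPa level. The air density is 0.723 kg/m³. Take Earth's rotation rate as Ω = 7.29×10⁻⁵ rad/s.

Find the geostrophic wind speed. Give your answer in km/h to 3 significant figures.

128 km/h

Coriolis parameter at 48°N:
f = 2Ω sin φ = 2 × 7.29×10⁻⁵ × sin 48° = 1.08×10⁻⁴ s⁻¹
Pressure gradient: |∂P/∂n| = 800 Pa / 287000 m = 2.79×10⁻³ Pa/m
Geostrophic balance (pressure-gradient force = Coriolis force):
V_g = (1/(fρ)) |∂P/∂n| = 2.79×10⁻³ / (1.08×10⁻⁴ × 0.723) = 35.6 m/s
Converting: 35.6 m/s × 3.6 = 128 km/h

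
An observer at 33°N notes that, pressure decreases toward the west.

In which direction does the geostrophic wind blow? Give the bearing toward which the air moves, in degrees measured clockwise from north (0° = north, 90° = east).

The pressure-gradient force points toward the west (bearing 270°).
Geostrophic balance: in the Northern Hemisphere the Coriolis force deflects motion to the right, so the geostrophic wind blows 90° to the right of the pressure-gradient force (low pressure on the left).
Rotating 270° by 90° clockwise gives 000° — the wind blows toward the north.

000°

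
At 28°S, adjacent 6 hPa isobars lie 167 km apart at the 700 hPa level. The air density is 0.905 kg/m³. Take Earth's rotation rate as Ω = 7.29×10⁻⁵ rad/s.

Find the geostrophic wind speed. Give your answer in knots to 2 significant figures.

110 knots

Coriolis parameter at 28°S:
f = 2Ω sin φ = 2 × 7.29×10⁻⁵ × sin 28° = 6.84×10⁻⁵ s⁻¹
Pressure gradient: |∂P/∂n| = 600 Pa / 167000 m = 3.59×10⁻³ Pa/m
Geostrophic balance (pressure-gradient force = Coriolis force):
V_g = (1/(fρ)) |∂P/∂n| = 3.59×10⁻³ / (6.84×10⁻⁵ × 0.905) = 58.0 m/s
Converting: 58.0 m/s × 1.944 = 110 knots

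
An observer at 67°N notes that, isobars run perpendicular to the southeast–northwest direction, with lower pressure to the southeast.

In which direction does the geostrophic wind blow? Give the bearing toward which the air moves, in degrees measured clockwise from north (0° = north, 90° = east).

225°

The pressure-gradient force points toward the southeast (bearing 135°).
Geostrophic balance: in the Northern Hemisphere the Coriolis force deflects motion to the right, so the geostrophic wind blows 90° to the right of the pressure-gradient force (low pressure on the left).
Rotating 135° by 90° clockwise gives 225° — the wind blows toward the southwest.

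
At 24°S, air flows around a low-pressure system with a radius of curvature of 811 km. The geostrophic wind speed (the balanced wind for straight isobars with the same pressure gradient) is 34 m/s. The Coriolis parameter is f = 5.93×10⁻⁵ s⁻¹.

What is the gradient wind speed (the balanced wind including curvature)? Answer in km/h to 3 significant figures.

82.8 km/h

Around a low, centrifugal force acts outward with Coriolis, so pressure-gradient force balances both:
(1/ρ)|∂P/∂n| = fV + V²/R  →  V² + fR·V − fR·V_g = 0
With fR = 5.93×10⁻⁵ × 811×10³ m = 48.1 m/s:
V = [−fR + √((fR)² + 4 fR V_g)]/2 = [−48.1 + √(48.1² + 4×48.1×34)]/2 = 23 m/s
Subgeostrophic (V < V_g = 34 m/s), as expected around a low.
Converting: 23 m/s × 3.6 = 82.8 km/h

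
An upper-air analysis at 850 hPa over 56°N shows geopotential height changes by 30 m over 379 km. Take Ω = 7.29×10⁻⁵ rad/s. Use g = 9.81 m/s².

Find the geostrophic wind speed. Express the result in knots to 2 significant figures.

12 knots

Coriolis parameter at 56°N:
f = 2Ω sin φ = 2 × 7.29×10⁻⁵ × sin 56° = 1.21×10⁻⁴ s⁻¹
Height gradient: |∂Z/∂n| = 30 m / 379000 m = 7.92×10⁻⁵
On a pressure surface, geostrophic balance gives V_g = (g/f)|∂Z/∂n|:
V_g = 9.81 × 7.92×10⁻⁵ / 1.21×10⁻⁴ = 6.42 m/s
Converting: 6.42 m/s × 1.944 = 12 knots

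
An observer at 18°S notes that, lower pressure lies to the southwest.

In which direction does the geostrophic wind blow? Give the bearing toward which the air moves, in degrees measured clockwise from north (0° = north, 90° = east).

The pressure-gradient force points toward the southwest (bearing 225°).
Geostrophic balance: in the Southern Hemisphere the Coriolis force deflects motion to the left, so the geostrophic wind blows 90° to the left of the pressure-gradient force (low pressure on the right).
Rotating 225° by 90° counterclockwise gives 135° — the wind blows toward the southeast.

135°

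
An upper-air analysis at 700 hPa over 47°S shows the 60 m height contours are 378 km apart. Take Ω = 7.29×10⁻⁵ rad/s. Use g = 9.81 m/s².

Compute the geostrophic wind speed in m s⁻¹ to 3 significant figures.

Coriolis parameter at 47°S:
f = 2Ω sin φ = 2 × 7.29×10⁻⁵ × sin 47° = 1.07×10⁻⁴ s⁻¹
Height gradient: |∂Z/∂n| = 60 m / 378000 m = 1.59×10⁻⁴
On a pressure surface, geostrophic balance gives V_g = (g/f)|∂Z/∂n|:
V_g = 9.81 × 1.59×10⁻⁴ / 1.07×10⁻⁴ = 14.6 m/s

14.6 m s⁻¹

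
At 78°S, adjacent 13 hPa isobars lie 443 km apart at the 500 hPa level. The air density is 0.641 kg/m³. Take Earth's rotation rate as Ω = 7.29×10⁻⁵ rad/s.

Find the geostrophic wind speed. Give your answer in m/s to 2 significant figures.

32 m/s

Coriolis parameter at 78°S:
f = 2Ω sin φ = 2 × 7.29×10⁻⁵ × sin 78° = 1.43×10⁻⁴ s⁻¹
Pressure gradient: |∂P/∂n| = 1300 Pa / 443000 m = 2.93×10⁻³ Pa/m
Geostrophic balance (pressure-gradient force = Coriolis force):
V_g = (1/(fρ)) |∂P/∂n| = 2.93×10⁻³ / (1.43×10⁻⁴ × 0.641) = 32.1 m/s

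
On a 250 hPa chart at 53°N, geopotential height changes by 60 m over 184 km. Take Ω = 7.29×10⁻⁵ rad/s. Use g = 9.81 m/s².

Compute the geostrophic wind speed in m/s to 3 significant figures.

27.5 m/s

Coriolis parameter at 53°N:
f = 2Ω sin φ = 2 × 7.29×10⁻⁵ × sin 53° = 1.16×10⁻⁴ s⁻¹
Height gradient: |∂Z/∂n| = 60 m / 184000 m = 3.26×10⁻⁴
On a pressure surface, geostrophic balance gives V_g = (g/f)|∂Z/∂n|:
V_g = 9.81 × 3.26×10⁻⁴ / 1.16×10⁻⁴ = 27.5 m/s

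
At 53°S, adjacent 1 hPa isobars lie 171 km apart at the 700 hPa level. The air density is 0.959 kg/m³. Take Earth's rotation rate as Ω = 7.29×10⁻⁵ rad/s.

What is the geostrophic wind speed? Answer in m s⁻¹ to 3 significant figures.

5.24 m s⁻¹

Coriolis parameter at 53°S:
f = 2Ω sin φ = 2 × 7.29×10⁻⁵ × sin 53° = 1.16×10⁻⁴ s⁻¹
Pressure gradient: |∂P/∂n| = 100 Pa / 171000 m = 5.85×10⁻⁴ Pa/m
Geostrophic balance (pressure-gradient force = Coriolis force):
V_g = (1/(fρ)) |∂P/∂n| = 5.85×10⁻⁴ / (1.16×10⁻⁴ × 0.959) = 5.24 m/s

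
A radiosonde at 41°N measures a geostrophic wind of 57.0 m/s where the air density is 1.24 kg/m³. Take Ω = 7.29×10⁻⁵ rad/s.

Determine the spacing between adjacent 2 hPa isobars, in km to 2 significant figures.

Coriolis parameter at 41°N:
f = 2Ω sin φ = 2 × 7.29×10⁻⁵ × sin 41° = 9.57×10⁻⁵ s⁻¹
Geostrophic balance rearranged: |∂P/∂n| = f ρ V_g
|∂P/∂n| = 9.57×10⁻⁵ × 1.24 × 57.0 = 6.76×10⁻³ Pa/m
Isobar spacing: Δn = ΔP/|∂P/∂n| = 200 Pa / 6.76×10⁻³ Pa/m = 29582 m ≈ 30 km

30 km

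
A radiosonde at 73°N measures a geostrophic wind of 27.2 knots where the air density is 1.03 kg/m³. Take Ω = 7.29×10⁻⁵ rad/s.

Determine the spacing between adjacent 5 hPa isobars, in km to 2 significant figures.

250 km

Coriolis parameter at 73°N:
f = 2Ω sin φ = 2 × 7.29×10⁻⁵ × sin 73° = 1.39×10⁻⁴ s⁻¹
Wind speed in SI: 27.2 knots = 14.0 m/s
Geostrophic balance rearranged: |∂P/∂n| = f ρ V_g
|∂P/∂n| = 1.39×10⁻⁴ × 1.03 × 14.0 = 2.01×10⁻³ Pa/m
Isobar spacing: Δn = ΔP/|∂P/∂n| = 500 Pa / 2.01×10⁻³ Pa/m = 248812 m ≈ 250 km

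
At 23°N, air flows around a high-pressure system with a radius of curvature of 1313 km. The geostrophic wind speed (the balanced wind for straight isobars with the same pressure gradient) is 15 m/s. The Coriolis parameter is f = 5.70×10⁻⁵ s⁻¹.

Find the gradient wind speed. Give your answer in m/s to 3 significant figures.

20.8 m/s

Around a high, pressure-gradient force acts outward with centrifugal, so Coriolis balances both:
fV = (1/ρ)|∂P/∂n| + V²/R  →  V² − fR·V + fR·V_g = 0
With fR = 5.70×10⁻⁵ × 1313×10³ m = 74.8 m/s:
V = [fR − √((fR)² − 4 fR V_g)]/2 = [74.8 − √(74.8² − 4×74.8×15)]/2 = 20.8 m/s
Supergeostrophic (V > V_g = 15 m/s), as expected around a high.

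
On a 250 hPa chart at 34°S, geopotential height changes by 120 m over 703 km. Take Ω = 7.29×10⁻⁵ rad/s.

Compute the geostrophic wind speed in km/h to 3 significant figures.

73.9 km/h

Coriolis parameter at 34°S:
f = 2Ω sin φ = 2 × 7.29×10⁻⁵ × sin 34° = 8.15×10⁻⁵ s⁻¹
Height gradient: |∂Z/∂n| = 120 m / 703000 m = 1.71×10⁻⁴
On a pressure surface, geostrophic balance gives V_g = (g/f)|∂Z/∂n|:
V_g = 9.81 × 1.71×10⁻⁴ / 8.15×10⁻⁵ = 20.5 m/s
Converting: 20.5 m/s × 3.6 = 73.9 km/h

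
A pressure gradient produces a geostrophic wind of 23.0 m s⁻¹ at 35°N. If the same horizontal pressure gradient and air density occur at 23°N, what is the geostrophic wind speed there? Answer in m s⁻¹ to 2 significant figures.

34 m s⁻¹

With the same pressure gradient and density, V_g ∝ 1/f ∝ 1/sin φ.
V₂ = V₁ · sin φ₁ / sin φ₂ = 23.0 × sin 35° / sin 23°
V₂ = 23.0 × 0.5736/0.3907 = 34 m s⁻¹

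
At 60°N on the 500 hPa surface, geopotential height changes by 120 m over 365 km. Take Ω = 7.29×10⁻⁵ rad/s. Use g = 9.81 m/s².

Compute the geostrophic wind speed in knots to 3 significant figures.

Coriolis parameter at 60°N:
f = 2Ω sin φ = 2 × 7.29×10⁻⁵ × sin 60° = 1.26×10⁻⁴ s⁻¹
Height gradient: |∂Z/∂n| = 120 m / 365000 m = 3.29×10⁻⁴
On a pressure surface, geostrophic balance gives V_g = (g/f)|∂Z/∂n|:
V_g = 9.81 × 3.29×10⁻⁴ / 1.26×10⁻⁴ = 25.5 m/s
Converting: 25.5 m/s × 1.944 = 49.7 knots

49.7 knots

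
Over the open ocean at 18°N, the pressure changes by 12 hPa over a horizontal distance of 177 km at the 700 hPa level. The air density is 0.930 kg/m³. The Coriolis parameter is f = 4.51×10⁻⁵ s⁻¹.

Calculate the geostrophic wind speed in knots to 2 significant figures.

Pressure gradient: |∂P/∂n| = 1200 Pa / 177000 m = 6.78×10⁻³ Pa/m
Geostrophic balance (pressure-gradient force = Coriolis force):
V_g = (1/(fρ)) |∂P/∂n| = 6.78×10⁻³ / (4.51×10⁻⁵ × 0.930) = 162 m/s
Converting: 162 m/s × 1.944 = 310 knots

310 knots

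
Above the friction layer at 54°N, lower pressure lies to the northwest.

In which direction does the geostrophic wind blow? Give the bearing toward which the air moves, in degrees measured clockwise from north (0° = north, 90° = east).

The pressure-gradient force points toward the northwest (bearing 315°).
Geostrophic balance: in the Northern Hemisphere the Coriolis force deflects motion to the right, so the geostrophic wind blows 90° to the right of the pressure-gradient force (low pressure on the left).
Rotating 315° by 90° clockwise gives 045° — the wind blows toward the northeast.

045°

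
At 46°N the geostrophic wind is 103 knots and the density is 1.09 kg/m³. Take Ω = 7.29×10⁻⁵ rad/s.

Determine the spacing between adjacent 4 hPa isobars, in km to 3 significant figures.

66.0 km

Coriolis parameter at 46°N:
f = 2Ω sin φ = 2 × 7.29×10⁻⁵ × sin 46° = 1.05×10⁻⁴ s⁻¹
Wind speed in SI: 103 knots = 53.0 m/s
Geostrophic balance rearranged: |∂P/∂n| = f ρ V_g
|∂P/∂n| = 1.05×10⁻⁴ × 1.09 × 53.0 = 6.06×10⁻³ Pa/m
Isobar spacing: Δn = ΔP/|∂P/∂n| = 400 Pa / 6.06×10⁻³ Pa/m = 66034 m ≈ 66.0 km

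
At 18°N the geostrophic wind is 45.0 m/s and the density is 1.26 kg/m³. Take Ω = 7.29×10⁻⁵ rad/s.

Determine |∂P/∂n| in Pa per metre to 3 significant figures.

2.55×10⁻³ Pa/m

Coriolis parameter at 18°N:
f = 2Ω sin φ = 2 × 7.29×10⁻⁵ × sin 18° = 4.51×10⁻⁵ s⁻¹
Geostrophic balance rearranged: |∂P/∂n| = f ρ V_g
|∂P/∂n| = 4.51×10⁻⁵ × 1.26 × 45.0 = 2.55×10⁻³ Pa/m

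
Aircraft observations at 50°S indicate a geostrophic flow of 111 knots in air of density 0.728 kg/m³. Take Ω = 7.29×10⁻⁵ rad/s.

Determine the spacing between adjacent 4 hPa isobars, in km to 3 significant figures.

86.2 km

Coriolis parameter at 50°S:
f = 2Ω sin φ = 2 × 7.29×10⁻⁵ × sin 50° = 1.12×10⁻⁴ s⁻¹
Wind speed in SI: 111 knots = 57.1 m/s
Geostrophic balance rearranged: |∂P/∂n| = f ρ V_g
|∂P/∂n| = 1.12×10⁻⁴ × 0.728 × 57.1 = 4.64×10⁻³ Pa/m
Isobar spacing: Δn = ΔP/|∂P/∂n| = 400 Pa / 4.64×10⁻³ Pa/m = 86150 m ≈ 86.2 km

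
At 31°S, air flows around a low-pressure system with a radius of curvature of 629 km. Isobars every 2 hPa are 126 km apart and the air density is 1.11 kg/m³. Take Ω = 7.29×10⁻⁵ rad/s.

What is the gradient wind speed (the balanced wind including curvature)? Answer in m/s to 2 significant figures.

Coriolis parameter at 31°S:
f = 2Ω sin φ = 2 × 7.29×10⁻⁵ × sin 31° = 7.51×10⁻⁵ s⁻¹
Pressure gradient: |∂P/∂n| = 200 Pa / 126000 m = 1.59×10⁻³ Pa/m
Geostrophic speed: V_g = |∂P/∂n|/(fρ) = 1.59×10⁻³/(7.51×10⁻⁵ × 1.11) = 19.0 m/s
Around a low, centrifugal force acts outward with Coriolis, so pressure-gradient force balances both:
(1/ρ)|∂P/∂n| = fV + V²/R  →  V² + fR·V − fR·V_g = 0
With fR = 7.51×10⁻⁵ × 629×10³ m = 47.2 m/s:
V = [−fR + √((fR)² + 4 fR V_g)]/2 = [−47.2 + √(47.2² + 4×47.2×19)]/2 = 14.6 m/s
Subgeostrophic (V < V_g = 19 m/s), as expected around a low.

15 m/s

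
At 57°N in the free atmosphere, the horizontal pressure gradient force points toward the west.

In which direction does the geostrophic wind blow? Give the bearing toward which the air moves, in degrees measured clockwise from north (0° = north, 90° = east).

The pressure-gradient force points toward the west (bearing 270°).
Geostrophic balance: in the Northern Hemisphere the Coriolis force deflects motion to the right, so the geostrophic wind blows 90° to the right of the pressure-gradient force (low pressure on the left).
Rotating 270° by 90° clockwise gives 000° — the wind blows toward the north.

000°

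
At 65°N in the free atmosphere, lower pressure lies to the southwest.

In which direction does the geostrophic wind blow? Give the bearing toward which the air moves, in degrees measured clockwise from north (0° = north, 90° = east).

315°

The pressure-gradient force points toward the southwest (bearing 225°).
Geostrophic balance: in the Northern Hemisphere the Coriolis force deflects motion to the right, so the geostrophic wind blows 90° to the right of the pressure-gradient force (low pressure on the left).
Rotating 225° by 90° clockwise gives 315° — the wind blows toward the northwest.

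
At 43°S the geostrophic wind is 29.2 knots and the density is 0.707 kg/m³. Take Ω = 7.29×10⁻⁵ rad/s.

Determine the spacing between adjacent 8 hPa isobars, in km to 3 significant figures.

Coriolis parameter at 43°S:
f = 2Ω sin φ = 2 × 7.29×10⁻⁵ × sin 43° = 9.94×10⁻⁵ s⁻¹
Wind speed in SI: 29.2 knots = 15.0 m/s
Geostrophic balance rearranged: |∂P/∂n| = f ρ V_g
|∂P/∂n| = 9.94×10⁻⁵ × 0.707 × 15.0 = 1.06×10⁻³ Pa/m
Isobar spacing: Δn = ΔP/|∂P/∂n| = 800 Pa / 1.06×10⁻³ Pa/m = 757546 m ≈ 758 km

758 km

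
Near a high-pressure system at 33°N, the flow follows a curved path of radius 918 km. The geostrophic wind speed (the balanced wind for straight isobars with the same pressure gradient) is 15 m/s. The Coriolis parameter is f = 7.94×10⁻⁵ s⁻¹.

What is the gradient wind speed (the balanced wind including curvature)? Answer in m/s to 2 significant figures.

21 m/s

Around a high, pressure-gradient force acts outward with centrifugal, so Coriolis balances both:
fV = (1/ρ)|∂P/∂n| + V²/R  →  V² − fR·V + fR·V_g = 0
With fR = 7.94×10⁻⁵ × 918×10³ m = 72.9 m/s:
V = [fR − √((fR)² − 4 fR V_g)]/2 = [72.9 − √(72.9² − 4×72.9×15)]/2 = 21.1 m/s
Supergeostrophic (V > V_g = 15 m/s), as expected around a high.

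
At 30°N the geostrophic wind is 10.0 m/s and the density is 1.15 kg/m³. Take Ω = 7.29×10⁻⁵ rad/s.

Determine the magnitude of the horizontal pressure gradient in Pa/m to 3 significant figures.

Coriolis parameter at 30°N:
f = 2Ω sin φ = 2 × 7.29×10⁻⁵ × sin 30° = 7.29×10⁻⁵ s⁻¹
Geostrophic balance rearranged: |∂P/∂n| = f ρ V_g
|∂P/∂n| = 7.29×10⁻⁵ × 1.15 × 10.0 = 8.38×10⁻⁴ Pa/m

8.38×10⁻⁴ Pa/m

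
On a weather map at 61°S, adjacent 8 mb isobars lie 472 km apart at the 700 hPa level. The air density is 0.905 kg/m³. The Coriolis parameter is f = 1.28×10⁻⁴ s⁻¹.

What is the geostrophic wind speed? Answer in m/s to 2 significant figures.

Pressure gradient: |∂P/∂n| = 800 Pa / 472000 m = 1.69×10⁻³ Pa/m
Geostrophic balance (pressure-gradient force = Coriolis force):
V_g = (1/(fρ)) |∂P/∂n| = 1.69×10⁻³ / (1.28×10⁻⁴ × 0.905) = 14.6 m/s

15 m/s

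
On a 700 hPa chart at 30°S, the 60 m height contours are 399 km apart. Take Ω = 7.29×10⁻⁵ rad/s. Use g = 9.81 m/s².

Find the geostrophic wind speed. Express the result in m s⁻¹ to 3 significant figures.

20.2 m s⁻¹

Coriolis parameter at 30°S:
f = 2Ω sin φ = 2 × 7.29×10⁻⁵ × sin 30° = 7.29×10⁻⁵ s⁻¹
Height gradient: |∂Z/∂n| = 60 m / 399000 m = 1.50×10⁻⁴
On a pressure surface, geostrophic balance gives V_g = (g/f)|∂Z/∂n|:
V_g = 9.81 × 1.50×10⁻⁴ / 7.29×10⁻⁵ = 20.2 m/s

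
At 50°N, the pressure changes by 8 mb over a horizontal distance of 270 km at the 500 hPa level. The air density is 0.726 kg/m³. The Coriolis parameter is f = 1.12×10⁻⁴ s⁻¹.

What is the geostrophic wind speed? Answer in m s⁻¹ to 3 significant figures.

Pressure gradient: |∂P/∂n| = 800 Pa / 270000 m = 2.96×10⁻³ Pa/m
Geostrophic balance (pressure-gradient force = Coriolis force):
V_g = (1/(fρ)) |∂P/∂n| = 2.96×10⁻³ / (1.12×10⁻⁴ × 0.726) = 36.4 m/s

36.4 m s⁻¹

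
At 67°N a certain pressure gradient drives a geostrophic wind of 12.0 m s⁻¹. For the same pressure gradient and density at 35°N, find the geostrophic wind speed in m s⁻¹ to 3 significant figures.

19.3 m s⁻¹

With the same pressure gradient and density, V_g ∝ 1/f ∝ 1/sin φ.
V₂ = V₁ · sin φ₁ / sin φ₂ = 12.0 × sin 67° / sin 35°
V₂ = 12.0 × 0.9205/0.5736 = 19.3 m s⁻¹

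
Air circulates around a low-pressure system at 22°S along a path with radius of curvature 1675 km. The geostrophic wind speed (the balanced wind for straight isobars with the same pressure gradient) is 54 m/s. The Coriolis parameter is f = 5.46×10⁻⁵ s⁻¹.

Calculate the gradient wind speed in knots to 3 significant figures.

74.1 knots

Around a low, centrifugal force acts outward with Coriolis, so pressure-gradient force balances both:
(1/ρ)|∂P/∂n| = fV + V²/R  →  V² + fR·V − fR·V_g = 0
With fR = 5.46×10⁻⁵ × 1675×10³ m = 91.5 m/s:
V = [−fR + √((fR)² + 4 fR V_g)]/2 = [−91.5 + √(91.5² + 4×91.5×54)]/2 = 38.1 m/s
Subgeostrophic (V < V_g = 54 m/s), as expected around a low.
Converting: 38.1 m/s × 1.944 = 74.1 knots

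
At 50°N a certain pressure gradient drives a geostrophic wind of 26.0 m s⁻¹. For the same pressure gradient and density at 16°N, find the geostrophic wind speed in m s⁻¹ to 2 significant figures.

72 m s⁻¹

With the same pressure gradient and density, V_g ∝ 1/f ∝ 1/sin φ.
V₂ = V₁ · sin φ₁ / sin φ₂ = 26.0 × sin 50° / sin 16°
V₂ = 26.0 × 0.7660/0.2756 = 72 m s⁻¹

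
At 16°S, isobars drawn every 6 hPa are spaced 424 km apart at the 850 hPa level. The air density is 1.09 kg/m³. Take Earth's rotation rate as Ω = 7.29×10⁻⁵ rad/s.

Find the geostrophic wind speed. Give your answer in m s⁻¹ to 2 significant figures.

32 m s⁻¹

Coriolis parameter at 16°S:
f = 2Ω sin φ = 2 × 7.29×10⁻⁵ × sin 16° = 4.02×10⁻⁵ s⁻¹
Pressure gradient: |∂P/∂n| = 600 Pa / 424000 m = 1.42×10⁻³ Pa/m
Geostrophic balance (pressure-gradient force = Coriolis force):
V_g = (1/(fρ)) |∂P/∂n| = 1.42×10⁻³ / (4.02×10⁻⁵ × 1.09) = 32.3 m/s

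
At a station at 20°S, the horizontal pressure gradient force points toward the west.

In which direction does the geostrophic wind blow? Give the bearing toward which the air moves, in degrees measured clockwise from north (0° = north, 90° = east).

180°

The pressure-gradient force points toward the west (bearing 270°).
Geostrophic balance: in the Southern Hemisphere the Coriolis force deflects motion to the left, so the geostrophic wind blows 90° to the left of the pressure-gradient force (low pressure on the right).
Rotating 270° by 90° counterclockwise gives 180° — the wind blows toward the south.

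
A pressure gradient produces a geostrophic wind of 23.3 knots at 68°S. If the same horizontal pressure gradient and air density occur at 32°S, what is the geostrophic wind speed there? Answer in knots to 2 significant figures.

With the same pressure gradient and density, V_g ∝ 1/f ∝ 1/sin φ.
V₂ = V₁ · sin φ₁ / sin φ₂ = 23.3 × sin 68° / sin 32°
V₂ = 23.3 × 0.9272/0.5299 = 41 knots

41 knots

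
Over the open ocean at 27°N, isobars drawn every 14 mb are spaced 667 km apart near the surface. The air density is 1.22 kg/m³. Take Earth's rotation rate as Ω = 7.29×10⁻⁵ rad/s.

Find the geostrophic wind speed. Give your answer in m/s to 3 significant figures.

26.0 m/s

Coriolis parameter at 27°N:
f = 2Ω sin φ = 2 × 7.29×10⁻⁵ × sin 27° = 6.62×10⁻⁵ s⁻¹
Pressure gradient: |∂P/∂n| = 1400 Pa / 667000 m = 2.10×10⁻³ Pa/m
Geostrophic balance (pressure-gradient force = Coriolis force):
V_g = (1/(fρ)) |∂P/∂n| = 2.10×10⁻³ / (6.62×10⁻⁵ × 1.22) = 26.0 m/s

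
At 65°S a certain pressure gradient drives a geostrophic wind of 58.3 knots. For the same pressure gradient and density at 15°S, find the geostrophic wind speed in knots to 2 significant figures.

200 knots

With the same pressure gradient and density, V_g ∝ 1/f ∝ 1/sin φ.
V₂ = V₁ · sin φ₁ / sin φ₂ = 58.3 × sin 65° / sin 15°
V₂ = 58.3 × 0.9063/0.2588 = 200 knots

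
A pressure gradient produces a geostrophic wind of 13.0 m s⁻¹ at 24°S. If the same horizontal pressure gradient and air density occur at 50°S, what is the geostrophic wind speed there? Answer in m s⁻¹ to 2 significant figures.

6.9 m s⁻¹

With the same pressure gradient and density, V_g ∝ 1/f ∝ 1/sin φ.
V₂ = V₁ · sin φ₁ / sin φ₂ = 13.0 × sin 24° / sin 50°
V₂ = 13.0 × 0.4067/0.7660 = 6.9 m s⁻¹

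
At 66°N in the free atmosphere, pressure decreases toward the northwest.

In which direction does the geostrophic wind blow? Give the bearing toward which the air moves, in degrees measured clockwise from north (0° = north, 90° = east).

045°

The pressure-gradient force points toward the northwest (bearing 315°).
Geostrophic balance: in the Northern Hemisphere the Coriolis force deflects motion to the right, so the geostrophic wind blows 90° to the right of the pressure-gradient force (low pressure on the left).
Rotating 315° by 90° clockwise gives 045° — the wind blows toward the northeast.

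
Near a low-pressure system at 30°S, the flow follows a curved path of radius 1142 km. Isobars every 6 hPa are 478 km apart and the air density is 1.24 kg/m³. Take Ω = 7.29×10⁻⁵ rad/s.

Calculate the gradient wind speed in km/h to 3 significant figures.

Coriolis parameter at 30°S:
f = 2Ω sin φ = 2 × 7.29×10⁻⁵ × sin 30° = 7.29×10⁻⁵ s⁻¹
Pressure gradient: |∂P/∂n| = 600 Pa / 478000 m = 1.26×10⁻³ Pa/m
Geostrophic speed: V_g = |∂P/∂n|/(fρ) = 1.26×10⁻³/(7.29×10⁻⁵ × 1.24) = 13.9 m/s
Around a low, centrifugal force acts outward with Coriolis, so pressure-gradient force balances both:
(1/ρ)|∂P/∂n| = fV + V²/R  →  V² + fR·V − fR·V_g = 0
With fR = 7.29×10⁻⁵ × 1142×10³ m = 83.3 m/s:
V = [−fR + √((fR)² + 4 fR V_g)]/2 = [−83.3 + √(83.3² + 4×83.3×13.9)]/2 = 12.1 m/s
Subgeostrophic (V < V_g = 13.9 m/s), as expected around a low.
Converting: 12.1 m/s × 3.6 = 43.6 km/h

43.6 km/h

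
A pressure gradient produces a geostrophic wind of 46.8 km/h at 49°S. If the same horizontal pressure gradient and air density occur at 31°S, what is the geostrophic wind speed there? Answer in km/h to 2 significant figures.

69 km/h

With the same pressure gradient and density, V_g ∝ 1/f ∝ 1/sin φ.
V₂ = V₁ · sin φ₁ / sin φ₂ = 46.8 × sin 49° / sin 31°
V₂ = 46.8 × 0.7547/0.5150 = 69 km/h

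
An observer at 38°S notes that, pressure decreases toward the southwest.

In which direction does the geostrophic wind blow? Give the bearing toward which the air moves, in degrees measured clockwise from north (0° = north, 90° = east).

135°

The pressure-gradient force points toward the southwest (bearing 225°).
Geostrophic balance: in the Southern Hemisphere the Coriolis force deflects motion to the left, so the geostrophic wind blows 90° to the left of the pressure-gradient force (low pressure on the right).
Rotating 225° by 90° counterclockwise gives 135° — the wind blows toward the southeast.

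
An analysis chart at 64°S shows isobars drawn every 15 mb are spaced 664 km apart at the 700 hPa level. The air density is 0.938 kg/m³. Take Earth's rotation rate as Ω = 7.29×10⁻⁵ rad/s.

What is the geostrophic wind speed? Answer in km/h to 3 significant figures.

66.2 km/h

Coriolis parameter at 64°S:
f = 2Ω sin φ = 2 × 7.29×10⁻⁵ × sin 64° = 1.31×10⁻⁴ s⁻¹
Pressure gradient: |∂P/∂n| = 1500 Pa / 664000 m = 2.26×10⁻³ Pa/m
Geostrophic balance (pressure-gradient force = Coriolis force):
V_g = (1/(fρ)) |∂P/∂n| = 2.26×10⁻³ / (1.31×10⁻⁴ × 0.938) = 18.4 m/s
Converting: 18.4 m/s × 3.6 = 66.2 km/h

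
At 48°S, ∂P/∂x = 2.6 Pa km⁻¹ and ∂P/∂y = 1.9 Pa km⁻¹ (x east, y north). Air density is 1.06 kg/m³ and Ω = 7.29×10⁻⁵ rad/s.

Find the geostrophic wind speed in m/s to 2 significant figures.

Coriolis parameter at 48°S:
f = 2Ω sin φ = 2 × 7.29×10⁻⁵ × sin 48° = 1.08×10⁻⁴ s⁻¹
In the Southern Hemisphere f is negative: f = −1.08×10⁻⁴ s⁻¹.
Component geostrophic relations (x east, y north):
u_g = −(1/(fρ)) ∂P/∂y,  v_g = (1/(fρ)) ∂P/∂x
u_g = −(1.9×10⁻³)/(−1.08×10⁻⁴ × 1.06) = 16.5 m/s;  v_g = (2.6×10⁻³)/(−1.08×10⁻⁴ × 1.06) = −22.6 m/s
|V_g| = √(u_g² + v_g²) = 28.0 m/s

28 m/s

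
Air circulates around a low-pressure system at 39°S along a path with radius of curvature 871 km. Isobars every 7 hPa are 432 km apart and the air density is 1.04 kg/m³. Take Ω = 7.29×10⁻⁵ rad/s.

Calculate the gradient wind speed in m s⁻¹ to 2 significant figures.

Coriolis parameter at 39°S:
f = 2Ω sin φ = 2 × 7.29×10⁻⁵ × sin 39° = 9.18×10⁻⁵ s⁻¹
Pressure gradient: |∂P/∂n| = 700 Pa / 432000 m = 1.62×10⁻³ Pa/m
Geostrophic speed: V_g = |∂P/∂n|/(fρ) = 1.62×10⁻³/(9.18×10⁻⁵ × 1.04) = 17.0 m/s
Around a low, centrifugal force acts outward with Coriolis, so pressure-gradient force balances both:
(1/ρ)|∂P/∂n| = fV + V²/R  →  V² + fR·V − fR·V_g = 0
With fR = 9.18×10⁻⁵ × 871×10³ m = 79.9 m/s:
V = [−fR + √((fR)² + 4 fR V_g)]/2 = [−79.9 + √(79.9² + 4×79.9×17)]/2 = 14.4 m/s
Subgeostrophic (V < V_g = 17 m/s), as expected around a low.

14 m s⁻¹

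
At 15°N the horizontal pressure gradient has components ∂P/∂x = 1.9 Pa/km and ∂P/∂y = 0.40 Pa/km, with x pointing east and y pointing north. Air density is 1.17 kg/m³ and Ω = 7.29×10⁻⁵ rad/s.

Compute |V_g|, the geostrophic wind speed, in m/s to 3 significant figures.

Coriolis parameter at 15°N:
f = 2Ω sin φ = 2 × 7.29×10⁻⁵ × sin 15° = 3.77×10⁻⁵ s⁻¹
Component geostrophic relations (x east, y north):
u_g = −(1/(fρ)) ∂P/∂y,  v_g = (1/(fρ)) ∂P/∂x
u_g = −(0.40×10⁻³)/(3.77×10⁻⁵ × 1.17) = −9.06 m/s;  v_g = (1.9×10⁻³)/(3.77×10⁻⁵ × 1.17) = 43.0 m/s
|V_g| = √(u_g² + v_g²) = 44.0 m/s

44.0 m/s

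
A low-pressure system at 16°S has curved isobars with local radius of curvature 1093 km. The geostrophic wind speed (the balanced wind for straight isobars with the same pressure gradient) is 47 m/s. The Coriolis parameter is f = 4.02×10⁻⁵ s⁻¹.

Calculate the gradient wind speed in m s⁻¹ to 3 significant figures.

28.5 m s⁻¹

Around a low, centrifugal force acts outward with Coriolis, so pressure-gradient force balances both:
(1/ρ)|∂P/∂n| = fV + V²/R  →  V² + fR·V − fR·V_g = 0
With fR = 4.02×10⁻⁵ × 1093×10³ m = 43.9 m/s:
V = [−fR + √((fR)² + 4 fR V_g)]/2 = [−43.9 + √(43.9² + 4×43.9×47)]/2 = 28.5 m/s
Subgeostrophic (V < V_g = 47 m/s), as expected around a low.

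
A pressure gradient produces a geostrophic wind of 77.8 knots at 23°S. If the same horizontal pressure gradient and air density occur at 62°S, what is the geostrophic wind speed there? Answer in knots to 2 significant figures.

With the same pressure gradient and density, V_g ∝ 1/f ∝ 1/sin φ.
V₂ = V₁ · sin φ₁ / sin φ₂ = 77.8 × sin 23° / sin 62°
V₂ = 77.8 × 0.3907/0.8829 = 34 knots

34 knots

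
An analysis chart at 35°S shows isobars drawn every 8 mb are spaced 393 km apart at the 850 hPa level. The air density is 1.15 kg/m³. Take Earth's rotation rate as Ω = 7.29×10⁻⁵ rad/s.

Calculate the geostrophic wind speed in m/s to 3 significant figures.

21.2 m/s

Coriolis parameter at 35°S:
f = 2Ω sin φ = 2 × 7.29×10⁻⁵ × sin 35° = 8.36×10⁻⁵ s⁻¹
Pressure gradient: |∂P/∂n| = 800 Pa / 393000 m = 2.04×10⁻³ Pa/m
Geostrophic balance (pressure-gradient force = Coriolis force):
V_g = (1/(fρ)) |∂P/∂n| = 2.04×10⁻³ / (8.36×10⁻⁵ × 1.15) = 21.2 m/s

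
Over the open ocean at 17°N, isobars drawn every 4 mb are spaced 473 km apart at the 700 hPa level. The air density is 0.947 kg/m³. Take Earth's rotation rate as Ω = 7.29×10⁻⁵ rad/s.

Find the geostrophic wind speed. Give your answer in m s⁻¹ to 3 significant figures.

Coriolis parameter at 17°N:
f = 2Ω sin φ = 2 × 7.29×10⁻⁵ × sin 17° = 4.26×10⁻⁵ s⁻¹
Pressure gradient: |∂P/∂n| = 400 Pa / 473000 m = 8.46×10⁻⁴ Pa/m
Geostrophic balance (pressure-gradient force = Coriolis force):
V_g = (1/(fρ)) |∂P/∂n| = 8.46×10⁻⁴ / (4.26×10⁻⁵ × 0.947) = 20.9 m/s

20.9 m s⁻¹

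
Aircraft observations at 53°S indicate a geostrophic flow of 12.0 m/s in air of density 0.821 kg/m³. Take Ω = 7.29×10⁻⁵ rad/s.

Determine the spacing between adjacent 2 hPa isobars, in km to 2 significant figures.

170 km

Coriolis parameter at 53°S:
f = 2Ω sin φ = 2 × 7.29×10⁻⁵ × sin 53° = 1.16×10⁻⁴ s⁻¹
Geostrophic balance rearranged: |∂P/∂n| = f ρ V_g
|∂P/∂n| = 1.16×10⁻⁴ × 0.821 × 12.0 = 1.15×10⁻³ Pa/m
Isobar spacing: Δn = ΔP/|∂P/∂n| = 200 Pa / 1.15×10⁻³ Pa/m = 174341 m ≈ 170 km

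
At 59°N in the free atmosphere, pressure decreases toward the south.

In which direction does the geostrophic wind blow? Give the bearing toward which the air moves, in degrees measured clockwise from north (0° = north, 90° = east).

270°

The pressure-gradient force points toward the south (bearing 180°).
Geostrophic balance: in the Northern Hemisphere the Coriolis force deflects motion to the right, so the geostrophic wind blows 90° to the right of the pressure-gradient force (low pressure on the left).
Rotating 180° by 90° clockwise gives 270° — the wind blows toward the west.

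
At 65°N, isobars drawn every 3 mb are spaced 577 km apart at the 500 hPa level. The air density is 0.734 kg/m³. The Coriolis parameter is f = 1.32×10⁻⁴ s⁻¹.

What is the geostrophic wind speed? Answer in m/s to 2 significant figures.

Pressure gradient: |∂P/∂n| = 300 Pa / 577000 m = 5.20×10⁻⁴ Pa/m
Geostrophic balance (pressure-gradient force = Coriolis force):
V_g = (1/(fρ)) |∂P/∂n| = 5.20×10⁻⁴ / (1.32×10⁻⁴ × 0.734) = 5.37 m/s

5.4 m/s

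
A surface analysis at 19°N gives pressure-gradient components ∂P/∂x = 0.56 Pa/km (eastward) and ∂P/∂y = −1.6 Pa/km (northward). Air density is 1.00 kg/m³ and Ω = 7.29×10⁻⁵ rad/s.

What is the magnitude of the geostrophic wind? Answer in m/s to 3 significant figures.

35.7 m/s

Coriolis parameter at 19°N:
f = 2Ω sin φ = 2 × 7.29×10⁻⁵ × sin 19° = 4.75×10⁻⁵ s⁻¹
Component geostrophic relations (x east, y north):
u_g = −(1/(fρ)) ∂P/∂y,  v_g = (1/(fρ)) ∂P/∂x
u_g = −(−1.6×10⁻³)/(4.75×10⁻⁵ × 1.00) = 33.7 m/s;  v_g = (0.56×10⁻³)/(4.75×10⁻⁵ × 1.00) = 11.8 m/s
|V_g| = √(u_g² + v_g²) = 35.7 m/s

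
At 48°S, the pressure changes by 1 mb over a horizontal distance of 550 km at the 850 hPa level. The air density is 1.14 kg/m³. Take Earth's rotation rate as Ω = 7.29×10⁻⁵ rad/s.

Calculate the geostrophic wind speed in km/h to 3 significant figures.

Coriolis parameter at 48°S:
f = 2Ω sin φ = 2 × 7.29×10⁻⁵ × sin 48° = 1.08×10⁻⁴ s⁻¹
Pressure gradient: |∂P/∂n| = 100 Pa / 550000 m = 1.82×10⁻⁴ Pa/m
Geostrophic balance (pressure-gradient force = Coriolis force):
V_g = (1/(fρ)) |∂P/∂n| = 1.82×10⁻⁴ / (1.08×10⁻⁴ × 1.14) = 1.47 m/s
Converting: 1.47 m/s × 3.6 = 5.30 km/h

5.30 km/h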